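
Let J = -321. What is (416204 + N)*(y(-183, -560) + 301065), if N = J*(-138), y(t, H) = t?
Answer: 138556762764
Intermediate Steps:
N = 44298 (N = -321*(-138) = 44298)
(416204 + N)*(y(-183, -560) + 301065) = (416204 + 44298)*(-183 + 301065) = 460502*300882 = 138556762764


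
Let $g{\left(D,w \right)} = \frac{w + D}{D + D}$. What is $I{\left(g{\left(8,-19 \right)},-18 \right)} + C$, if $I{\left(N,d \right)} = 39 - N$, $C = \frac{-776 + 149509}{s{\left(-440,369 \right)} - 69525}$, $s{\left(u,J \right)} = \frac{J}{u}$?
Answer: $\frac{18378438995}{489461904} \approx 37.548$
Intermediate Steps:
$g{\left(D,w \right)} = \frac{D + w}{2 D}$
$C = - \frac{65442520}{30591369}$ ($C = \frac{-776 + 149509}{\frac{369}{-440} - 69525} = \frac{148733}{369 \left(- \frac{1}{440}\right) - 69525} = \frac{148733}{- \frac{369}{440} - 69525} = \frac{148733}{- \frac{30591369}{440}} = 148733 \left(- \frac{440}{30591369}\right) = - \frac{65442520}{30591369} \approx -2.1392$)
$I{\left(g{\left(8,-19 \right)},-18 \right)} + C = \left(39 - \frac{8 - 19}{2 \cdot 8}\right) - \frac{65442520}{30591369} = \left(39 - \frac{1}{2} \cdot \frac{1}{8} \left(-11\right)\right) - \frac{65442520}{30591369} = \left(39 - - \frac{11}{16}\right) - \frac{65442520}{30591369} = \left(39 + \frac{11}{16}\right) - \frac{65442520}{30591369} = \frac{635}{16} - \frac{65442520}{30591369} = \frac{18378438995}{489461904}$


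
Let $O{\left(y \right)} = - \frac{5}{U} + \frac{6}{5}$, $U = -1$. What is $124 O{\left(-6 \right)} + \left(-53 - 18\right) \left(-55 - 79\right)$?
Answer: $\frac{51414}{5} \approx 10283.0$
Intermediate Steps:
$O{\left(y \right)} = \frac{31}{5}$ ($O{\left(y \right)} = - \frac{5}{-1} + \frac{6}{5} = \left(-5\right) \left(-1\right) + 6 \cdot \frac{1}{5} = 5 + \frac{6}{5} = \frac{31}{5}$)
$124 O{\left(-6 \right)} + \left(-53 - 18\right) \left(-55 - 79\right) = 124 \cdot \frac{31}{5} + \left(-53 - 18\right) \left(-55 - 79\right) = \frac{3844}{5} - -9514 = \frac{3844}{5} + 9514 = \frac{51414}{5}$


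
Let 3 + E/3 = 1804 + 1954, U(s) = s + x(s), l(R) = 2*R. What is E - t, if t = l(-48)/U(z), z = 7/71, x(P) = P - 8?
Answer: 3116997/277 ≈ 11253.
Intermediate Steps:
x(P) = -8 + P
z = 7/71 (z = 7*(1/71) = 7/71 ≈ 0.098592)
U(s) = -8 + 2*s (U(s) = s + (-8 + s) = -8 + 2*s)
t = 3408/277 (t = (2*(-48))/(-8 + 2*(7/71)) = -96/(-8 + 14/71) = -96/(-554/71) = -96*(-71/554) = 3408/277 ≈ 12.303)
E = 11265 (E = -9 + 3*(1804 + 1954) = -9 + 3*3758 = -9 + 11274 = 11265)
E - t = 11265 - 1*3408/277 = 11265 - 3408/277 = 3116997/277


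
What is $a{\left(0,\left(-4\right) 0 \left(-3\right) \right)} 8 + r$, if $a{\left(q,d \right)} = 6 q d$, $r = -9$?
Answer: $-9$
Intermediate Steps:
$a{\left(q,d \right)} = 6 d q$
$a{\left(0,\left(-4\right) 0 \left(-3\right) \right)} 8 + r = 6 \left(-4\right) 0 \left(-3\right) 0 \cdot 8 - 9 = 6 \cdot 0 \left(-3\right) 0 \cdot 8 - 9 = 6 \cdot 0 \cdot 0 \cdot 8 - 9 = 0 \cdot 8 - 9 = 0 - 9 = -9$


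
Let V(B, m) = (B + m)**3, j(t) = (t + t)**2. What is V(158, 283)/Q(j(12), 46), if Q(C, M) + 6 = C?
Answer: 28588707/190 ≈ 1.5047e+5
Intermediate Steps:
j(t) = 4*t**2 (j(t) = (2*t)**2 = 4*t**2)
Q(C, M) = -6 + C
V(158, 283)/Q(j(12), 46) = (158 + 283)**3/(-6 + 4*12**2) = 441**3/(-6 + 4*144) = 85766121/(-6 + 576) = 85766121/570 = 85766121*(1/570) = 28588707/190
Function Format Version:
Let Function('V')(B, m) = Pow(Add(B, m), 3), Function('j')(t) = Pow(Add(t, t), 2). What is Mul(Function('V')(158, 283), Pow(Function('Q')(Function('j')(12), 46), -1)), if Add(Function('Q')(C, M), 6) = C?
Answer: Rational(28588707, 190) ≈ 1.5047e+5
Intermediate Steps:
Function('j')(t) = Mul(4, Pow(t, 2)) (Function('j')(t) = Pow(Mul(2, t), 2) = Mul(4, Pow(t, 2)))
Function('Q')(C, M) = Add(-6, C)
Mul(Function('V')(158, 283), Pow(Function('Q')(Function('j')(12), 46), -1)) = Mul(Pow(Add(158, 283), 3), Pow(Add(-6, Mul(4, Pow(12, 2))), -1)) = Mul(Pow(441, 3), Pow(Add(-6, Mul(4, 144)), -1)) = Mul(85766121, Pow(Add(-6, 576), -1)) = Mul(85766121, Pow(570, -1)) = Mul(85766121, Rational(1, 570)) = Rational(28588707, 190)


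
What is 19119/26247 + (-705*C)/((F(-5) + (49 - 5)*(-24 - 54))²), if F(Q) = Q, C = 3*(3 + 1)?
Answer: 75210034897/103351665781 ≈ 0.72771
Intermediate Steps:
C = 12 (C = 3*4 = 12)
19119/26247 + (-705*C)/((F(-5) + (49 - 5)*(-24 - 54))²) = 19119/26247 + (-705*12)/((-5 + (49 - 5)*(-24 - 54))²) = 19119*(1/26247) - 8460/(-5 + 44*(-78))² = 6373/8749 - 8460/(-5 - 3432)² = 6373/8749 - 8460/((-3437)²) = 6373/8749 - 8460/11812969 = 75210034897/103351665781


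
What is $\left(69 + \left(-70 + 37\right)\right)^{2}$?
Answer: $1296$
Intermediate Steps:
$\left(69 + \left(-70 + 37\right)\right)^{2} = \left(69 - 33\right)^{2} = 36^{2} = 1296$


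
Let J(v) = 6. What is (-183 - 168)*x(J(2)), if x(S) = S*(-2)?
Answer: 4212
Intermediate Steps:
x(S) = -2*S
(-183 - 168)*x(J(2)) = (-183 - 168)*(-2*6) = -351*(-12) = 4212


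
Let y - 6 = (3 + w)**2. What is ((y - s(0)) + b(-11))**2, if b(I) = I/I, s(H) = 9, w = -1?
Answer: 4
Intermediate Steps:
y = 10 (y = 6 + (3 - 1)**2 = 6 + 2**2 = 6 + 4 = 10)
b(I) = 1
((y - s(0)) + b(-11))**2 = ((10 - 1*9) + 1)**2 = ((10 - 9) + 1)**2 = (1 + 1)**2 = 2**2 = 4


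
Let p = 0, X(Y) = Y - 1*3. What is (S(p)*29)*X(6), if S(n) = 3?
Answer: 261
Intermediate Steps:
X(Y) = -3 + Y (X(Y) = Y - 3 = -3 + Y)
(S(p)*29)*X(6) = (3*29)*(-3 + 6) = 87*3 = 261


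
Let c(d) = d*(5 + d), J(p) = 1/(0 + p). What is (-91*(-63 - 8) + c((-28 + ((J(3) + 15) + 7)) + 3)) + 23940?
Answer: 273553/9 ≈ 30395.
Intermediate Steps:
J(p) = 1/p
(-91*(-63 - 8) + c((-28 + ((J(3) + 15) + 7)) + 3)) + 23940 = (-91*(-63 - 8) + ((-28 + ((1/3 + 15) + 7)) + 3)*(5 + ((-28 + ((1/3 + 15) + 7)) + 3))) + 23940 = (-91*(-71) + ((-28 + ((⅓ + 15) + 7)) + 3)*(5 + ((-28 + ((⅓ + 15) + 7)) + 3))) + 23940 = (6461 + ((-28 + (46/3 + 7)) + 3)*(5 + ((-28 + (46/3 + 7)) + 3))) + 23940 = (6461 + ((-28 + 67/3) + 3)*(5 + ((-28 + 67/3) + 3))) + 23940 = (6461 + (-17/3 + 3)*(5 + (-17/3 + 3))) + 23940 = (6461 - 8*(5 - 8/3)/3) + 23940 = (6461 - 8/3*7/3) + 23940 = (6461 - 56/9) + 23940 = 58093/9 + 23940 = 273553/9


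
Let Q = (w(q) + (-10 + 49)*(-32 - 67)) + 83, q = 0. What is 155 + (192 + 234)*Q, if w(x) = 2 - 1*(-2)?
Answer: -1607569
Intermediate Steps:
w(x) = 4 (w(x) = 2 + 2 = 4)
Q = -3774 (Q = (4 + (-10 + 49)*(-32 - 67)) + 83 = (4 + 39*(-99)) + 83 = (4 - 3861) + 83 = -3857 + 83 = -3774)
155 + (192 + 234)*Q = 155 + (192 + 234)*(-3774) = 155 + 426*(-3774) = 155 - 1607724 = -1607569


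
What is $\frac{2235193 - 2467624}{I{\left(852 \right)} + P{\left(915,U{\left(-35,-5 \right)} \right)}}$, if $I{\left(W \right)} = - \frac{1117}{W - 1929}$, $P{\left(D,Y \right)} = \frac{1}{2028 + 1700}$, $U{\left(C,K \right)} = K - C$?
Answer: $- \frac{933223481136}{4165253} \approx -2.2405 \cdot 10^{5}$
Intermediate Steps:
$P{\left(D,Y \right)} = \frac{1}{3728}$
$I{\left(W \right)} = - \frac{1117}{-1929 + W}$
$\frac{2235193 - 2467624}{I{\left(852 \right)} + P{\left(915,U{\left(-35,-5 \right)} \right)}} = \frac{2235193 - 2467624}{- \frac{1117}{-1929 + 852} + \frac{1}{3728}} = - \frac{232431}{- \frac{1117}{-1077} + \frac{1}{3728}} = - \frac{232431}{\left(-1117\right) \left(- \frac{1}{1077}\right) + \frac{1}{3728}} = - \frac{232431}{\frac{1117}{1077} + \frac{1}{3728}} = - \frac{232431}{\frac{4165253}{4015056}} = \left(-232431\right) \frac{4015056}{4165253} = - \frac{933223481136}{4165253}$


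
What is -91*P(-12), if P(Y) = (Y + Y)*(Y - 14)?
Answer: -56784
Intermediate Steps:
P(Y) = 2*Y*(-14 + Y) (P(Y) = (2*Y)*(-14 + Y) = 2*Y*(-14 + Y))
-91*P(-12) = -182*(-12)*(-14 - 12) = -182*(-12)*(-26) = -91*624 = -56784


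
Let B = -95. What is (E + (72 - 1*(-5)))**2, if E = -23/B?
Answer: 53846244/9025 ≈ 5966.3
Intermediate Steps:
E = 23/95 (E = -23/(-95) = -23*(-1/95) = 23/95 ≈ 0.24211)
(E + (72 - 1*(-5)))**2 = (23/95 + (72 - 1*(-5)))**2 = (23/95 + (72 + 5))**2 = (23/95 + 77)**2 = (7338/95)**2 = 53846244/9025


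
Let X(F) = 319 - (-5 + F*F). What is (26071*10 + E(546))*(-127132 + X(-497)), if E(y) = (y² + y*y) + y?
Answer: -320543591696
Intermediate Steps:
E(y) = y + 2*y² (E(y) = (y² + y²) + y = 2*y² + y = y + 2*y²)
X(F) = 324 - F² (X(F) = 319 - (-5 + F²) = 319 + (5 - F²) = 324 - F²)
(26071*10 + E(546))*(-127132 + X(-497)) = (26071*10 + 546*(1 + 2*546))*(-127132 + (324 - 1*(-497)²)) = (260710 + 546*(1 + 1092))*(-127132 + (324 - 1*247009)) = (260710 + 546*1093)*(-127132 + (324 - 247009)) = (260710 + 596778)*(-127132 - 246685) = 857488*(-373817) = -320543591696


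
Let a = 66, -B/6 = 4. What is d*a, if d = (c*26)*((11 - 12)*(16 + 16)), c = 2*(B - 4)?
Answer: 3075072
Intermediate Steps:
B = -24 (B = -6*4 = -24)
c = -56 (c = 2*(-24 - 4) = 2*(-28) = -56)
d = 46592 (d = (-56*26)*((11 - 12)*(16 + 16)) = -(-1456)*32 = -1456*(-32) = 46592)
d*a = 46592*66 = 3075072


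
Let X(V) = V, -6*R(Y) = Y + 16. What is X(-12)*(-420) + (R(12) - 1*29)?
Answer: 15019/3 ≈ 5006.3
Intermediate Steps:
R(Y) = -8/3 - Y/6 (R(Y) = -(Y + 16)/6 = -(16 + Y)/6 = -8/3 - Y/6)
X(-12)*(-420) + (R(12) - 1*29) = -12*(-420) + ((-8/3 - ⅙*12) - 1*29) = 5040 + ((-8/3 - 2) - 29) = 5040 + (-14/3 - 29) = 5040 - 101/3 = 15019/3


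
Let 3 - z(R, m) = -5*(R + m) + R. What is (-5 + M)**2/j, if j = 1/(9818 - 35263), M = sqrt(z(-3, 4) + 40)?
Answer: -1933820 + 254450*sqrt(51) ≈ -1.1668e+5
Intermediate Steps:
z(R, m) = 3 + 4*R + 5*m (z(R, m) = 3 - (-5*(R + m) + R) = 3 - ((-5*R - 5*m) + R) = 3 - (-5*m - 4*R) = 3 + (4*R + 5*m) = 3 + 4*R + 5*m)
M = sqrt(51) (M = sqrt((3 + 4*(-3) + 5*4) + 40) = sqrt((3 - 12 + 20) + 40) = sqrt(11 + 40) = sqrt(51) ≈ 7.1414)
j = -1/25445 (j = 1/(-25445) = -1/25445 ≈ -3.9300e-5)
(-5 + M)**2/j = (-5 + sqrt(51))**2/(-1/25445) = (-5 + sqrt(51))**2*(-25445) = -25445*(-5 + sqrt(51))**2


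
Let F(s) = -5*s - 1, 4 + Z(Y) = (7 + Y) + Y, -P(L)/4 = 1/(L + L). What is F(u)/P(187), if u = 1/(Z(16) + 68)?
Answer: 10098/103 ≈ 98.039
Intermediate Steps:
P(L) = -2/L (P(L) = -4/(L + L) = -4*1/(2*L) = -2/L)
Z(Y) = 3 + 2*Y (Z(Y) = -4 + ((7 + Y) + Y) = -4 + (7 + 2*Y) = 3 + 2*Y)
u = 1/103 (u = 1/((3 + 2*16) + 68) = 1/((3 + 32) + 68) = 1/(35 + 68) = 1/103 ≈ 0.0097087)
F(s) = -1 - 5*s
F(u)/P(187) = (-1 - 5*1/103)/((-2/187)) = (-1 - 5/103)/((-2*1/187)) = -108/(103*(-2/187)) = -108/103*(-187/2) = 10098/103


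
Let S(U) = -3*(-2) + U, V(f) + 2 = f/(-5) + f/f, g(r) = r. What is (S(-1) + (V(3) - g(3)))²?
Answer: 4/25 ≈ 0.16000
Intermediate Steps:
V(f) = -1 - f/5 (V(f) = -2 + (f/(-5) + f/f) = -2 + (f*(-⅕) + 1) = -2 + (-f/5 + 1) = -2 + (1 - f/5) = -1 - f/5)
S(U) = 6 + U
(S(-1) + (V(3) - g(3)))² = ((6 - 1) + ((-1 - ⅕*3) - 1*3))² = (5 + ((-1 - ⅗) - 3))² = (5 + (-8/5 - 3))² = (5 - 23/5)² = (⅖)² = 4/25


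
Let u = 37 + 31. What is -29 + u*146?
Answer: 9899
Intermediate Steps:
u = 68
-29 + u*146 = -29 + 68*146 = -29 + 9928 = 9899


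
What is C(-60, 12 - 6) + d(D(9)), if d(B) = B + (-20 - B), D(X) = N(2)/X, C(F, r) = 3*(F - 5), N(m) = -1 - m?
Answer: -215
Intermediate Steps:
C(F, r) = -15 + 3*F (C(F, r) = 3*(-5 + F) = -15 + 3*F)
D(X) = -3/X (D(X) = (-1 - 1*2)/X = (-1 - 2)/X = -3/X)
d(B) = -20
C(-60, 12 - 6) + d(D(9)) = (-15 + 3*(-60)) - 20 = (-15 - 180) - 20 = -195 - 20 = -215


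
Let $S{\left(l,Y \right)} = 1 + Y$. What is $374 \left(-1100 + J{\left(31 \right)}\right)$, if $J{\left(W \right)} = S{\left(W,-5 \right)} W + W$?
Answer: $-446182$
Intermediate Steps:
$J{\left(W \right)} = - 3 W$ ($J{\left(W \right)} = \left(1 - 5\right) W + W = - 4 W + W = - 3 W$)
$374 \left(-1100 + J{\left(31 \right)}\right) = 374 \left(-1100 - 93\right) = 374 \left(-1193\right) = -446182$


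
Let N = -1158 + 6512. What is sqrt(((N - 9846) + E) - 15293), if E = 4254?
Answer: I*sqrt(15531) ≈ 124.62*I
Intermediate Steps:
N = 5354
sqrt(((N - 9846) + E) - 15293) = sqrt(((5354 - 9846) + 4254) - 15293) = sqrt((-4492 + 4254) - 15293) = sqrt(-238 - 15293) = sqrt(-15531) = I*sqrt(15531)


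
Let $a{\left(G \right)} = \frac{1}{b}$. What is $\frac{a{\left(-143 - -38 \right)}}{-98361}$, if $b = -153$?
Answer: $\frac{1}{15049233} \approx 6.6449 \cdot 10^{-8}$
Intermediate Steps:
$a{\left(G \right)} = - \frac{1}{153}$ ($a{\left(G \right)} = \frac{1}{-153} = - \frac{1}{153}$)
$\frac{a{\left(-143 - -38 \right)}}{-98361} = - \frac{1}{153 \left(-98361\right)} = \left(- \frac{1}{153}\right) \left(- \frac{1}{98361}\right) = \frac{1}{15049233}$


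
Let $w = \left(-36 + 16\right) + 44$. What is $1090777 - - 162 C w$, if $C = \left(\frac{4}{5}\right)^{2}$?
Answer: $\frac{27331633}{25} \approx 1.0933 \cdot 10^{6}$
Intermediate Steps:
$w = 24$ ($w = -20 + 44 = 24$)
$C = \frac{16}{25}$ ($C = \left(4 \cdot \frac{1}{5}\right)^{2} = \left(\frac{4}{5}\right)^{2} = \frac{16}{25} \approx 0.64$)
$1090777 - - 162 C w = 1090777 - \left(-162\right) \frac{16}{25} \cdot 24 = 1090777 - \left(- \frac{2592}{25}\right) 24 = 1090777 - - \frac{62208}{25} = 1090777 + \frac{62208}{25} = \frac{27331633}{25}$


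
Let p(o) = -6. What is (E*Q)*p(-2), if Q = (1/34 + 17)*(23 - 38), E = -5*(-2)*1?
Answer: 260550/17 ≈ 15326.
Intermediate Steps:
E = 10 (E = 10*1 = 10)
Q = -8685/34 (Q = (1/34 + 17)*(-15) = (579/34)*(-15) = -8685/34 ≈ -255.44)
(E*Q)*p(-2) = (10*(-8685/34))*(-6) = -43425/17*(-6) = 260550/17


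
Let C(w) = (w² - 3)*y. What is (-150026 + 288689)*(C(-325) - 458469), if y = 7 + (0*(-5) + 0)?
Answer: 38948356755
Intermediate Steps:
y = 7 (y = 7 + (0 + 0) = 7 + 0 = 7)
C(w) = -21 + 7*w² (C(w) = (w² - 3)*7 = (-3 + w²)*7 = -21 + 7*w²)
(-150026 + 288689)*(C(-325) - 458469) = (-150026 + 288689)*((-21 + 7*(-325)²) - 458469) = 138663*((-21 + 7*105625) - 458469) = 138663*((-21 + 739375) - 458469) = 138663*(739354 - 458469) = 138663*280885 = 38948356755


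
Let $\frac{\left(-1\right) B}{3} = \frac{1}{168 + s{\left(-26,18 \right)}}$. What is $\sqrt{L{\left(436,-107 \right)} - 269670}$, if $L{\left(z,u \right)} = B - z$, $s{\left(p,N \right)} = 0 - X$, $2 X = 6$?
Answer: $\frac{i \sqrt{817070705}}{55} \approx 519.72 i$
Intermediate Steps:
$X = 3$ ($X = \frac{1}{2} \cdot 6 = 3$)
$s{\left(p,N \right)} = -3$ ($s{\left(p,N \right)} = 0 - 3 = -3$)
$B = - \frac{1}{55}$ ($B = - \frac{3}{168 - 3} = - \frac{3}{165} = \left(-3\right) \frac{1}{165} = - \frac{1}{55} \approx -0.018182$)
$L{\left(z,u \right)} = - \frac{1}{55} - z$
$\sqrt{L{\left(436,-107 \right)} - 269670} = \sqrt{\left(- \frac{1}{55} - 436\right) - 269670} = \sqrt{- \frac{23981}{55} - 269670} = \sqrt{- \frac{14855831}{55}} = \frac{i \sqrt{817070705}}{55}$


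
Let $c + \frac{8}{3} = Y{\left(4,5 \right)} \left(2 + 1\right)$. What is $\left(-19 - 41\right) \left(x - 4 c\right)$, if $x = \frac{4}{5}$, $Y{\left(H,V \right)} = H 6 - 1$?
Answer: $15872$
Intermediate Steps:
$Y{\left(H,V \right)} = -1 + 6 H$ ($Y{\left(H,V \right)} = 6 H - 1 = -1 + 6 H$)
$x = \frac{4}{5}$ ($x = 4 \cdot \frac{1}{5} = \frac{4}{5} \approx 0.8$)
$c = \frac{199}{3}$ ($c = - \frac{8}{3} + \left(-1 + 6 \cdot 4\right) \left(2 + 1\right) = - \frac{8}{3} + \left(-1 + 24\right) 3 = - \frac{8}{3} + 23 \cdot 3 = - \frac{8}{3} + 69 = \frac{199}{3} \approx 66.333$)
$\left(-19 - 41\right) \left(x - 4 c\right) = \left(-19 - 41\right) \left(\frac{4}{5} - \frac{796}{3}\right) = - 60 \left(\frac{4}{5} - \frac{796}{3}\right) = \left(-60\right) \left(- \frac{3968}{15}\right) = 15872$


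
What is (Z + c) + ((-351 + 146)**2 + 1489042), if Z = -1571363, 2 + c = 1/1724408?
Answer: -69490193583/1724408 ≈ -40298.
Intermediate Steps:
c = -3448815/1724408 (c = -2 + 1/1724408 = -3448815/1724408 ≈ -2.0000)
(Z + c) + ((-351 + 146)**2 + 1489042) = (-1571363 - 3448815/1724408) + ((-351 + 146)**2 + 1489042) = -2709674376919/1724408 + ((-205)**2 + 1489042) = -2709674376919/1724408 + (42025 + 1489042) = -2709674376919/1724408 + 1531067 = -69490193583/1724408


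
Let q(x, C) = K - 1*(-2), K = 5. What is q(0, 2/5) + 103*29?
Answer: 2994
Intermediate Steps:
q(x, C) = 7 (q(x, C) = 5 - 1*(-2) = 5 + 2 = 7)
q(0, 2/5) + 103*29 = 7 + 103*29 = 7 + 2987 = 2994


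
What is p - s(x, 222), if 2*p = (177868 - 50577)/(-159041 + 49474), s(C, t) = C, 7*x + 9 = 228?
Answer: -48881383/1533938 ≈ -31.867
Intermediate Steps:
x = 219/7 (x = -9/7 + (⅐)*228 = -9/7 + 228/7 = 219/7 ≈ 31.286)
p = -127291/219134 (p = ((177868 - 50577)/(-159041 + 49474))/2 = (127291/(-109567))/2 = (127291*(-1/109567))/2 = (½)*(-127291/109567) = -127291/219134 ≈ -0.58088)
p - s(x, 222) = -127291/219134 - 1*219/7 = -127291/219134 - 219/7 = -48881383/1533938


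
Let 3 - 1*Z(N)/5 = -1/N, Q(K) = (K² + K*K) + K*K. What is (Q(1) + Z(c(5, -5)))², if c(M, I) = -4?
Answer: 4489/16 ≈ 280.56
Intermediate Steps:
Q(K) = 3*K² (Q(K) = (K² + K²) + K² = 2*K² + K² = 3*K²)
Z(N) = 15 + 5/N (Z(N) = 15 - (-5)/N = 15 + 5/N)
(Q(1) + Z(c(5, -5)))² = (3*1² + (15 + 5/(-4)))² = (3*1 + (15 + 5*(-¼)))² = (3 + (15 - 5/4))² = (3 + 55/4)² = (67/4)² = 4489/16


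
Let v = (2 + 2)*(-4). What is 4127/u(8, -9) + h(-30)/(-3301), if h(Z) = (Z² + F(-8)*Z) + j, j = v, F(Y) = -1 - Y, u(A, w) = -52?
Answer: -13658275/171652 ≈ -79.570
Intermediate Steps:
v = -16 (v = 4*(-4) = -16)
j = -16
h(Z) = -16 + Z² + 7*Z (h(Z) = (Z² + (-1 - 1*(-8))*Z) - 16 = (Z² + (-1 + 8)*Z) - 16 = (Z² + 7*Z) - 16 = -16 + Z² + 7*Z)
4127/u(8, -9) + h(-30)/(-3301) = 4127/(-52) + (-16 + (-30)² + 7*(-30))/(-3301) = 4127*(-1/52) + (-16 + 900 - 210)*(-1/3301) = -4127/52 + 674*(-1/3301) = -4127/52 - 674/3301 = -13658275/171652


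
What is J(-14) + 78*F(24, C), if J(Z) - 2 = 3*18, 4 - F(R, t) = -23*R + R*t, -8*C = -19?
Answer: 38978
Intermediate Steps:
C = 19/8 (C = -1/8*(-19) = 19/8 ≈ 2.3750)
F(R, t) = 4 + 23*R - R*t (F(R, t) = 4 - (-23*R + R*t) = 4 + (23*R - R*t) = 4 + 23*R - R*t)
J(Z) = 56 (J(Z) = 2 + 3*18 = 2 + 54 = 56)
J(-14) + 78*F(24, C) = 56 + 78*(4 + 23*24 - 1*24*19/8) = 56 + 78*(4 + 552 - 57) = 56 + 78*499 = 56 + 38922 = 38978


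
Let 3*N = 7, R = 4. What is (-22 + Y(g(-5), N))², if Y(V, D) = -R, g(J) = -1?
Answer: 676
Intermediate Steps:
N = 7/3 (N = (⅓)*7 = 7/3 ≈ 2.3333)
Y(V, D) = -4 (Y(V, D) = -1*4 = -4)
(-22 + Y(g(-5), N))² = (-22 - 4)² = (-26)² = 676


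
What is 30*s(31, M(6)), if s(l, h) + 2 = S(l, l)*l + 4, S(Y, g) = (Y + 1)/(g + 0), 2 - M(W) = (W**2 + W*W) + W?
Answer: 1020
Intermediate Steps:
M(W) = 2 - W - 2*W**2 (M(W) = 2 - ((W**2 + W*W) + W) = 2 - ((W**2 + W**2) + W) = 2 - (2*W**2 + W) = 2 - (W + 2*W**2) = 2 + (-W - 2*W**2) = 2 - W - 2*W**2)
S(Y, g) = (1 + Y)/g
s(l, h) = 3 + l (s(l, h) = -2 + (((1 + l)/l)*l + 4) = -2 + ((1 + l) + 4) = -2 + (5 + l) = 3 + l)
30*s(31, M(6)) = 30*(3 + 31) = 30*34 = 1020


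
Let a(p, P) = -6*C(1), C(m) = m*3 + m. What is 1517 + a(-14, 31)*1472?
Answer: -33811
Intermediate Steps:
C(m) = 4*m (C(m) = 3*m + m = 4*m)
a(p, P) = -24
1517 + a(-14, 31)*1472 = 1517 - 24*1472 = 1517 - 35328 = -33811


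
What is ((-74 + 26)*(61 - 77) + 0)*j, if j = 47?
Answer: 36096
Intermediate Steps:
((-74 + 26)*(61 - 77) + 0)*j = ((-74 + 26)*(61 - 77) + 0)*47 = (-48*(-16) + 0)*47 = (768 + 0)*47 = 768*47 = 36096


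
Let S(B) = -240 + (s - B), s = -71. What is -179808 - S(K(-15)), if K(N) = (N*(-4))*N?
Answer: -180397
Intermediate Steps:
K(N) = -4*N² (K(N) = (-4*N)*N = -4*N²)
S(B) = -311 - B (S(B) = -240 + (-71 - B) = -311 - B)
-179808 - S(K(-15)) = -179808 - (-311 - (-4)*(-15)²) = -179808 - (-311 - (-4)*225) = -179808 - (-311 - 1*(-900)) = -179808 - (-311 + 900) = -179808 - 1*589 = -179808 - 589 = -180397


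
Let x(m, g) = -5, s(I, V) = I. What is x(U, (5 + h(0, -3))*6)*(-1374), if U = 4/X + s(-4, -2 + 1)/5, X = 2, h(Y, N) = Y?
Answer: 6870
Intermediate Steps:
U = 6/5 (U = 4/2 - 4/5 = 4*(1/2) - 4*1/5 = 2 - 4/5 = 6/5 ≈ 1.2000)
x(U, (5 + h(0, -3))*6)*(-1374) = -5*(-1374) = 6870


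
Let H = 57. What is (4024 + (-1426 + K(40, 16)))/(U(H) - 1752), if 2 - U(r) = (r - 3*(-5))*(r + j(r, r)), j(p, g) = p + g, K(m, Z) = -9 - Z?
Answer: -2573/14062 ≈ -0.18298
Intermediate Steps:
j(p, g) = g + p
U(r) = 2 - 3*r*(15 + r) (U(r) = 2 - (r - 3*(-5))*(r + (r + r)) = 2 - (r + 15)*(r + 2*r) = 2 - (15 + r)*3*r = 2 - 3*r*(15 + r))
(4024 + (-1426 + K(40, 16)))/(U(H) - 1752) = (4024 + (-1426 + (-9 - 1*16)))/((2 - 45*57 - 3*57²) - 1752) = (4024 + (-1426 + (-9 - 16)))/((2 - 2565 - 3*3249) - 1752) = (4024 + (-1426 - 25))/((2 - 2565 - 9747) - 1752) = (4024 - 1451)/(-12310 - 1752) = 2573/(-14062) = 2573*(-1/14062) = -2573/14062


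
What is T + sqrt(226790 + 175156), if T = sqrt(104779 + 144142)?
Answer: sqrt(248921) + sqrt(401946) ≈ 1132.9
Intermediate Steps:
T = sqrt(248921) ≈ 498.92
T + sqrt(226790 + 175156) = sqrt(248921) + sqrt(226790 + 175156) = sqrt(248921) + sqrt(401946)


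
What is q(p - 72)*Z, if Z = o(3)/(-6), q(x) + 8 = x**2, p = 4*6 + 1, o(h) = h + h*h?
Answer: -4402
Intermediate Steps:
o(h) = h + h**2
p = 25 (p = 24 + 1 = 25)
q(x) = -8 + x**2
Z = -2 (Z = (3*(1 + 3))/(-6) = (3*4)*(-1/6) = 12*(-1/6) = -2)
q(p - 72)*Z = (-8 + (25 - 72)**2)*(-2) = (-8 + (-47)**2)*(-2) = (-8 + 2209)*(-2) = 2201*(-2) = -4402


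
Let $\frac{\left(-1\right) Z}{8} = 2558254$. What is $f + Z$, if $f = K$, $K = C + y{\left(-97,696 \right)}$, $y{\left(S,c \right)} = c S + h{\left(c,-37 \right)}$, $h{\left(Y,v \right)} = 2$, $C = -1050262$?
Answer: $-21583804$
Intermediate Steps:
$y{\left(S,c \right)} = 2 + S c$ ($y{\left(S,c \right)} = c S + 2 = S c + 2 = 2 + S c$)
$Z = -20466032$ ($Z = \left(-8\right) 2558254 = -20466032$)
$K = -1117772$ ($K = -1050262 + \left(2 - 67512\right) = -1050262 - 67510 = -1117772$)
$f = -1117772$
$f + Z = -1117772 - 20466032 = -21583804$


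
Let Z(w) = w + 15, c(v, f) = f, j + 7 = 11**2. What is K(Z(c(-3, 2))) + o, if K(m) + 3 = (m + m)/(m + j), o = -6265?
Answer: -821074/131 ≈ -6267.7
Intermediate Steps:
j = 114 (j = -7 + 11**2 = -7 + 121 = 114)
Z(w) = 15 + w
K(m) = -3 + 2*m/(114 + m) (K(m) = -3 + (m + m)/(m + 114) = -3 + (2*m)/(114 + m) = -3 + 2*m/(114 + m))
K(Z(c(-3, 2))) + o = (-342 - (15 + 2))/(114 + (15 + 2)) - 6265 = (-342 - 1*17)/(114 + 17) - 6265 = (-342 - 17)/131 - 6265 = (1/131)*(-359) - 6265 = -359/131 - 6265 = -821074/131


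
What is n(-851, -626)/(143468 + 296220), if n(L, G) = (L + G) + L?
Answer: -291/54961 ≈ -0.0052947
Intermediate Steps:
n(L, G) = G + 2*L (n(L, G) = (G + L) + L = G + 2*L)
n(-851, -626)/(143468 + 296220) = (-626 + 2*(-851))/(143468 + 296220) = (-626 - 1702)/439688 = -2328*1/439688 = -291/54961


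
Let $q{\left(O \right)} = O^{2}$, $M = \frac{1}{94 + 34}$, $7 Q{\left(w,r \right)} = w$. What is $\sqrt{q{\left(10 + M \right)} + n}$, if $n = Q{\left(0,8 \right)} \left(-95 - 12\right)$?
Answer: $\frac{1281}{128} \approx 10.008$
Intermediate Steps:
$Q{\left(w,r \right)} = \frac{w}{7}$
$n = 0$ ($n = \frac{1}{7} \cdot 0 \left(-95 - 12\right) = 0 \left(-107\right) = 0$)
$M = \frac{1}{128} \approx 0.0078125$
$\sqrt{q{\left(10 + M \right)} + n} = \sqrt{\left(10 + \frac{1}{128}\right)^{2} + 0} = \sqrt{\left(\frac{1281}{128}\right)^{2} + 0} = \sqrt{\frac{1640961}{16384} + 0} = \sqrt{\frac{1640961}{16384}} = \frac{1281}{128}$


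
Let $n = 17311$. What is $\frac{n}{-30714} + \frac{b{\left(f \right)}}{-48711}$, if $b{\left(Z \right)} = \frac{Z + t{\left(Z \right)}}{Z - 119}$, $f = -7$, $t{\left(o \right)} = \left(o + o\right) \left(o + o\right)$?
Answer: $- \frac{140531675}{249351609} \approx -0.56359$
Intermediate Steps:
$t{\left(o \right)} = 4 o^{2}$ ($t{\left(o \right)} = 2 o 2 o = 4 o^{2}$)
$b{\left(Z \right)} = \frac{Z + 4 Z^{2}}{-119 + Z}$ ($b{\left(Z \right)} = \frac{Z + 4 Z^{2}}{Z - 119} = \frac{Z + 4 Z^{2}}{-119 + Z}$)
$\frac{n}{-30714} + \frac{b{\left(f \right)}}{-48711} = \frac{17311}{-30714} + \frac{\left(-7\right) \frac{1}{-119 - 7} \left(1 + 4 \left(-7\right)\right)}{-48711} = 17311 \left(- \frac{1}{30714}\right) + - \frac{7 \left(1 - 28\right)}{-126} \left(- \frac{1}{48711}\right) = - \frac{17311}{30714} + \left(-7\right) \left(- \frac{1}{126}\right) \left(-27\right) \left(- \frac{1}{48711}\right) = - \frac{17311}{30714} - - \frac{1}{32474} = - \frac{17311}{30714} + \frac{1}{32474} = - \frac{140531675}{249351609}$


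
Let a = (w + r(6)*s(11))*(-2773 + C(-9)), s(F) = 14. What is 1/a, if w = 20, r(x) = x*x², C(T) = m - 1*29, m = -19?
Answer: -1/8587124 ≈ -1.1645e-7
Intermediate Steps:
C(T) = -48 (C(T) = -19 - 1*29 = -19 - 29 = -48)
r(x) = x³
a = -8587124 (a = (20 + 6³*14)*(-2773 - 48) = (20 + 216*14)*(-2821) = (20 + 3024)*(-2821) = 3044*(-2821) = -8587124)
1/a = 1/(-8587124) = -1/8587124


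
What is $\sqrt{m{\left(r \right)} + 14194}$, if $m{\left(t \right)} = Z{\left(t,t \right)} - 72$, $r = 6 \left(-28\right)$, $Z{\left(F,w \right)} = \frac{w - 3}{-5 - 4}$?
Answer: $\sqrt{14141} \approx 118.92$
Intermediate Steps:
$Z{\left(F,w \right)} = \frac{1}{3} - \frac{w}{9}$ ($Z{\left(F,w \right)} = \frac{-3 + w}{-9} = \left(-3 + w\right) \left(- \frac{1}{9}\right) = \frac{1}{3} - \frac{w}{9}$)
$r = -168$
$m{\left(t \right)} = - \frac{215}{3} - \frac{t}{9}$ ($m{\left(t \right)} = \left(\frac{1}{3} - \frac{t}{9}\right) - 72 = - \frac{215}{3} - \frac{t}{9}$)
$\sqrt{m{\left(r \right)} + 14194} = \sqrt{\left(- \frac{215}{3} - - \frac{56}{3}\right) + 14194} = \sqrt{\left(- \frac{215}{3} + \frac{56}{3}\right) + 14194} = \sqrt{-53 + 14194} = \sqrt{14141}$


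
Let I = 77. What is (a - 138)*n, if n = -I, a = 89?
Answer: 3773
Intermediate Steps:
n = -77 (n = -1*77 = -77)
(a - 138)*n = (89 - 138)*(-77) = -49*(-77) = 3773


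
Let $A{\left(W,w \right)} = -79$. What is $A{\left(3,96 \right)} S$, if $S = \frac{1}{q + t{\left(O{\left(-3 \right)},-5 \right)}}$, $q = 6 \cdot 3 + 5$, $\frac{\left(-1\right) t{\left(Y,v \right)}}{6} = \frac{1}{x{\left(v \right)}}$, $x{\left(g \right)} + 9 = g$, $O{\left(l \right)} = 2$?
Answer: $- \frac{553}{164} \approx -3.372$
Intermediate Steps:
$x{\left(g \right)} = -9 + g$
$t{\left(Y,v \right)} = - \frac{6}{-9 + v}$
$q = 23$ ($q = 18 + 5 = 23$)
$S = \frac{7}{164}$ ($S = \frac{1}{23 - \frac{6}{-9 - 5}} = \frac{1}{23 - \frac{6}{-14}} = \frac{1}{23 - - \frac{3}{7}} = \frac{1}{23 + \frac{3}{7}} = \frac{1}{\frac{164}{7}} = \frac{7}{164} \approx 0.042683$)
$A{\left(3,96 \right)} S = \left(-79\right) \frac{7}{164} = - \frac{553}{164}$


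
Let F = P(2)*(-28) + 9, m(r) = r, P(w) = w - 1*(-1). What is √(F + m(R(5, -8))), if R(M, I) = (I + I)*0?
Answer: 5*I*√3 ≈ 8.6602*I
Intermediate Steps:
P(w) = 1 + w (P(w) = w + 1 = 1 + w)
R(M, I) = 0 (R(M, I) = (2*I)*0 = 0)
F = -75 (F = (1 + 2)*(-28) + 9 = 3*(-28) + 9 = -84 + 9 = -75)
√(F + m(R(5, -8))) = √(-75 + 0) = √(-75) = 5*I*√3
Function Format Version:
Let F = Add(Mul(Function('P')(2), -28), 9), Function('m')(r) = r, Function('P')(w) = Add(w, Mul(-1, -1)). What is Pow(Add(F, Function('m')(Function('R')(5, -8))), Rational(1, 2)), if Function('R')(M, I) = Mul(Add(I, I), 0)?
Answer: Mul(5, I, Pow(3, Rational(1, 2))) ≈ Mul(8.6602, I)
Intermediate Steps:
Function('P')(w) = Add(1, w) (Function('P')(w) = Add(w, 1) = Add(1, w))
Function('R')(M, I) = 0 (Function('R')(M, I) = Mul(Mul(2, I), 0) = 0)
F = -75 (F = Add(Mul(Add(1, 2), -28), 9) = Add(Mul(3, -28), 9) = Add(-84, 9) = -75)
Pow(Add(F, Function('m')(Function('R')(5, -8))), Rational(1, 2)) = Pow(Add(-75, 0), Rational(1, 2)) = Pow(-75, Rational(1, 2)) = Mul(5, I, Pow(3, Rational(1, 2)))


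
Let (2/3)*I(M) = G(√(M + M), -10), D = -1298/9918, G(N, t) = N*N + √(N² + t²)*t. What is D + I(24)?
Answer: 356399/4959 - 30*√37 ≈ -110.61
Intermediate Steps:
G(N, t) = N² + t*√(N² + t²)
D = -649/4959 (D = -1298*1/9918 = -649/4959 ≈ -0.13087)
I(M) = -15*√(100 + 2*M) + 3*M (I(M) = 3*((√(M + M))² - 10*√((√(M + M))² + (-10)²))/2 = 3*((√(2*M))² - 10*√((√(2*M))² + 100))/2 = 3*((√2*√M)² - 10*√((√2*√M)² + 100))/2 = 3*(2*M - 10*√(2*M + 100))/2 = 3*(2*M - 10*√(100 + 2*M))/2 = 3*(-10*√(100 + 2*M) + 2*M)/2 = -15*√(100 + 2*M) + 3*M)
D + I(24) = -649/4959 + (-15*√(100 + 2*24) + 3*24) = -649/4959 + (-15*√(100 + 48) + 72) = -649/4959 + (-30*√37 + 72) = -649/4959 + (72 - 30*√37) = 356399/4959 - 30*√37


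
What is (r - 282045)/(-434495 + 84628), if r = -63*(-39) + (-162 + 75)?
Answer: 279675/349867 ≈ 0.79938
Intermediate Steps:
r = 2370 (r = 2457 - 87 = 2370)
(r - 282045)/(-434495 + 84628) = (2370 - 282045)/(-434495 + 84628) = -279675/(-349867) = -279675*(-1/349867) = 279675/349867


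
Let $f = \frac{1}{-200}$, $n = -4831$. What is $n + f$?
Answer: $- \frac{966201}{200} \approx -4831.0$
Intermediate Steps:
$f = - \frac{1}{200} \approx -0.005$
$n + f = -4831 - \frac{1}{200} = - \frac{966201}{200}$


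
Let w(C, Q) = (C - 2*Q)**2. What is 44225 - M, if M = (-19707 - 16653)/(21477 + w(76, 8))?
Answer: 369688895/8359 ≈ 44226.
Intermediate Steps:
M = -12120/8359 (M = (-19707 - 16653)/(21477 + (76 - 2*8)**2) = -36360/(21477 + (76 - 16)**2) = -36360/(21477 + 60**2) = -36360/(21477 + 3600) = -36360/25077 = -36360*1/25077 = -12120/8359 ≈ -1.4499)
44225 - M = 44225 - 1*(-12120/8359) = 44225 + 12120/8359 = 369688895/8359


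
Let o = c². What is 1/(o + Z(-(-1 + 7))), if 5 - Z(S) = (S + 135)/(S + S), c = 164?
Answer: 4/107647 ≈ 3.7158e-5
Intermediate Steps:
Z(S) = 5 - (135 + S)/(2*S) (Z(S) = 5 - (S + 135)/(S + S) = 5 - (135 + S)/(2*S))
o = 26896 (o = 164² = 26896)
1/(o + Z(-(-1 + 7))) = 1/(26896 + 9*(-15 - (-1 + 7))/(2*((-(-1 + 7))))) = 1/(26896 + 9*(-15 - 1*6)/(2*((-1*6)))) = 1/(26896 + (9/2)*(-15 - 6)/(-6)) = 1/(26896 + (9/2)*(-⅙)*(-21)) = 1/(26896 + 63/4) = 1/(107647/4) = 4/107647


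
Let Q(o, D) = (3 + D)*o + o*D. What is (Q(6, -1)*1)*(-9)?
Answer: -54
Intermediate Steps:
Q(o, D) = D*o + o*(3 + D) (Q(o, D) = o*(3 + D) + D*o = D*o + o*(3 + D))
(Q(6, -1)*1)*(-9) = ((6*(3 + 2*(-1)))*1)*(-9) = ((6*(3 - 2))*1)*(-9) = ((6*1)*1)*(-9) = (6*1)*(-9) = 6*(-9) = -54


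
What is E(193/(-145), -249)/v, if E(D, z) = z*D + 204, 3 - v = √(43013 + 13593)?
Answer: -232911/8206565 - 77637*√56606/8206565 ≈ -2.2792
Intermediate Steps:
v = 3 - √56606 (v = 3 - √(43013 + 13593) = 3 - √56606 ≈ -234.92)
E(D, z) = 204 + D*z (E(D, z) = D*z + 204 = 204 + D*z)
E(193/(-145), -249)/v = (204 + (193/(-145))*(-249))/(3 - √56606) = (204 + (193*(-1/145))*(-249))/(3 - √56606) = (204 - 193/145*(-249))/(3 - √56606) = (204 + 48057/145)/(3 - √56606) = 77637/(145*(3 - √56606))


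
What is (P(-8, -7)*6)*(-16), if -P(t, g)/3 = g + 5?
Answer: -576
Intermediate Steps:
P(t, g) = -15 - 3*g (P(t, g) = -3*(g + 5) = -3*(5 + g) = -15 - 3*g)
(P(-8, -7)*6)*(-16) = ((-15 - 3*(-7))*6)*(-16) = ((-15 + 21)*6)*(-16) = (6*6)*(-16) = 36*(-16) = -576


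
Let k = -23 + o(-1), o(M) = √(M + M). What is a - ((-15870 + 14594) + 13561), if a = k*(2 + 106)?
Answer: -14769 + 108*I*√2 ≈ -14769.0 + 152.74*I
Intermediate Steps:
o(M) = √2*√M (o(M) = √(2*M) = √2*√M)
k = -23 + I*√2 (k = -23 + √2*√(-1) = -23 + √2*I = -23 + I*√2 ≈ -23.0 + 1.4142*I)
a = -2484 + 108*I*√2 (a = (-23 + I*√2)*(2 + 106) = (-23 + I*√2)*108 = -2484 + 108*I*√2 ≈ -2484.0 + 152.74*I)
a - ((-15870 + 14594) + 13561) = (-2484 + 108*I*√2) - ((-15870 + 14594) + 13561) = (-2484 + 108*I*√2) - (-1276 + 13561) = (-2484 + 108*I*√2) - 1*12285 = (-2484 + 108*I*√2) - 12285 = -14769 + 108*I*√2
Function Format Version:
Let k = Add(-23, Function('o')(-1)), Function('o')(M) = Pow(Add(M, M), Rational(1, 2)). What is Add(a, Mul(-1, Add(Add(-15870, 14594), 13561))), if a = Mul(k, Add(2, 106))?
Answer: Add(-14769, Mul(108, I, Pow(2, Rational(1, 2)))) ≈ Add(-14769., Mul(152.74, I))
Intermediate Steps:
Function('o')(M) = Mul(Pow(2, Rational(1, 2)), Pow(M, Rational(1, 2))) (Function('o')(M) = Pow(Mul(2, M), Rational(1, 2)) = Mul(Pow(2, Rational(1, 2)), Pow(M, Rational(1, 2))))
k = Add(-23, Mul(I, Pow(2, Rational(1, 2)))) (k = Add(-23, Mul(Pow(2, Rational(1, 2)), Pow(-1, Rational(1, 2)))) = Add(-23, Mul(Pow(2, Rational(1, 2)), I)) = Add(-23, Mul(I, Pow(2, Rational(1, 2)))) ≈ Add(-23.000, Mul(1.4142, I)))
a = Add(-2484, Mul(108, I, Pow(2, Rational(1, 2)))) (a = Mul(Add(-23, Mul(I, Pow(2, Rational(1, 2)))), Add(2, 106)) = Mul(Add(-23, Mul(I, Pow(2, Rational(1, 2)))), 108) = Add(-2484, Mul(108, I, Pow(2, Rational(1, 2)))) ≈ Add(-2484.0, Mul(152.74, I)))
Add(a, Mul(-1, Add(Add(-15870, 14594), 13561))) = Add(Add(-2484, Mul(108, I, Pow(2, Rational(1, 2)))), Mul(-1, Add(Add(-15870, 14594), 13561))) = Add(Add(-2484, Mul(108, I, Pow(2, Rational(1, 2)))), Mul(-1, Add(-1276, 13561))) = Add(Add(-2484, Mul(108, I, Pow(2, Rational(1, 2)))), Mul(-1, 12285)) = Add(Add(-2484, Mul(108, I, Pow(2, Rational(1, 2)))), -12285) = Add(-14769, Mul(108, I, Pow(2, Rational(1, 2))))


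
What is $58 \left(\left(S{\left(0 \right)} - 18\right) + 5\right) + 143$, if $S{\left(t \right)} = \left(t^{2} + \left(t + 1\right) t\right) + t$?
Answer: $-611$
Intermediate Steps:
$S{\left(t \right)} = t + t^{2} + t \left(1 + t\right)$ ($S{\left(t \right)} = \left(t^{2} + \left(1 + t\right) t\right) + t = \left(t^{2} + t \left(1 + t\right)\right) + t = t + t^{2} + t \left(1 + t\right)$)
$58 \left(\left(S{\left(0 \right)} - 18\right) + 5\right) + 143 = 58 \left(\left(2 \cdot 0 \left(1 + 0\right) - 18\right) + 5\right) + 143 = 58 \left(\left(2 \cdot 0 \cdot 1 - 18\right) + 5\right) + 143 = 58 \left(\left(0 - 18\right) + 5\right) + 143 = 58 \left(-18 + 5\right) + 143 = 58 \left(-13\right) + 143 = -754 + 143 = -611$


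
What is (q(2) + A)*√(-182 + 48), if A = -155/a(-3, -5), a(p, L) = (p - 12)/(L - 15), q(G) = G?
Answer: -614*I*√134/3 ≈ -2369.2*I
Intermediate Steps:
a(p, L) = (-12 + p)/(-15 + L)
A = -620/3 (A = -155*(-15 - 5)/(-12 - 3) = -155/(-15/(-20)) = -155/((-1/20*(-15))) = -155/¾ = -155*4/3 = -620/3 ≈ -206.67)
(q(2) + A)*√(-182 + 48) = (2 - 620/3)*√(-182 + 48) = -614*I*√134/3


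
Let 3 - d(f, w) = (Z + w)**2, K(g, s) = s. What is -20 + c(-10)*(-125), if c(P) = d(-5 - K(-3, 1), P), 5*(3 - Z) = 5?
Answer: 7605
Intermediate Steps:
Z = 2 (Z = 3 - 1/5*5 = 3 - 1 = 2)
d(f, w) = 3 - (2 + w)**2
c(P) = 3 - (2 + P)**2
-20 + c(-10)*(-125) = -20 + (3 - (2 - 10)**2)*(-125) = -20 + (3 - 1*(-8)**2)*(-125) = -20 + (3 - 1*64)*(-125) = -20 + (3 - 64)*(-125) = -20 - 61*(-125) = -20 + 7625 = 7605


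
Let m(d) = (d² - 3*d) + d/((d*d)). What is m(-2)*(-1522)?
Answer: -14459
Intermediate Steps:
m(d) = 1/d + d² - 3*d (m(d) = (d² - 3*d) + d/(d²) = (d² - 3*d) + d/d² = (d² - 3*d) + 1/d = 1/d + d² - 3*d)
m(-2)*(-1522) = ((1 + (-2)²*(-3 - 2))/(-2))*(-1522) = -(1 + 4*(-5))/2*(-1522) = -(1 - 20)/2*(-1522) = -½*(-19)*(-1522) = (19/2)*(-1522) = -14459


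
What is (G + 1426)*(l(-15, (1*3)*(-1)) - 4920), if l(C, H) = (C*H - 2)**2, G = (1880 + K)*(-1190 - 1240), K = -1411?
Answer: 3495547324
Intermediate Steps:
G = -1139670 (G = (1880 - 1411)*(-1190 - 1240) = 469*(-2430) = -1139670)
l(C, H) = (-2 + C*H)**2
(G + 1426)*(l(-15, (1*3)*(-1)) - 4920) = (-1139670 + 1426)*((-2 - 15*1*3*(-1))**2 - 4920) = -1138244*((-2 - 45*(-1))**2 - 4920) = -1138244*((-2 - 15*(-3))**2 - 4920) = -1138244*((-2 + 45)**2 - 4920) = -1138244*(43**2 - 4920) = -1138244*(1849 - 4920) = -1138244*(-3071) = 3495547324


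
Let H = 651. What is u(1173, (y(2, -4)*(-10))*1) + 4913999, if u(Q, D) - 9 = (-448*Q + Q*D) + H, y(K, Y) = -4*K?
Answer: 4482995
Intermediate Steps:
u(Q, D) = 660 - 448*Q + D*Q (u(Q, D) = 9 + ((-448*Q + Q*D) + 651) = 9 + ((-448*Q + D*Q) + 651) = 9 + (651 - 448*Q + D*Q) = 660 - 448*Q + D*Q)
u(1173, (y(2, -4)*(-10))*1) + 4913999 = (660 - 448*1173 + ((-4*2*(-10))*1)*1173) + 4913999 = (660 - 525504 + (-8*(-10)*1)*1173) + 4913999 = (660 - 525504 + (80*1)*1173) + 4913999 = (660 - 525504 + 80*1173) + 4913999 = (660 - 525504 + 93840) + 4913999 = -431004 + 4913999 = 4482995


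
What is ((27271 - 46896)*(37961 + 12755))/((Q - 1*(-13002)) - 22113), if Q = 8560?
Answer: 995301500/551 ≈ 1.8064e+6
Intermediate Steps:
((27271 - 46896)*(37961 + 12755))/((Q - 1*(-13002)) - 22113) = ((27271 - 46896)*(37961 + 12755))/((8560 - 1*(-13002)) - 22113) = (-19625*50716)/((8560 + 13002) - 22113) = -995301500/(21562 - 22113) = -995301500/(-551) = -995301500*(-1/551) = 995301500/551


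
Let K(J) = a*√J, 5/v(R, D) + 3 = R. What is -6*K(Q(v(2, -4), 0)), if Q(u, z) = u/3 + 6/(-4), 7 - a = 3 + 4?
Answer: 0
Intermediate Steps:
a = 0 (a = 7 - (3 + 4) = 7 - 1*7 = 7 - 7 = 0)
v(R, D) = 5/(-3 + R)
Q(u, z) = -3/2 + u/3 (Q(u, z) = u*(⅓) + 6*(-¼) = u/3 - 3/2 = -3/2 + u/3)
K(J) = 0 (K(J) = 0*√J = 0)
-6*K(Q(v(2, -4), 0)) = -6*0 = 0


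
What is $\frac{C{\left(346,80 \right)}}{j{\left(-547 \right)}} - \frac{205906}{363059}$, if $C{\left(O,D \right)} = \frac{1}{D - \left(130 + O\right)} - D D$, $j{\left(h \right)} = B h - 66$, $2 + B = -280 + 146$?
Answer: $- \frac{6980588157635}{10685950400664} \approx -0.65325$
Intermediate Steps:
$B = -136$ ($B = -2 + \left(-280 + 146\right) = -2 - 134 = -136$)
$j{\left(h \right)} = -66 - 136 h$ ($j{\left(h \right)} = - 136 h - 66 = -66 - 136 h$)
$C{\left(O,D \right)} = \frac{1}{-130 + D - O} - D^{2}$
$\frac{C{\left(346,80 \right)}}{j{\left(-547 \right)}} - \frac{205906}{363059} = \frac{\frac{1}{130 + 346 - 80} \left(-1 + 80^{3} - 130 \cdot 80^{2} - 346 \cdot 80^{2}\right)}{-66 - -74392} - \frac{205906}{363059} = \frac{\frac{1}{130 + 346 - 80} \left(-1 + 512000 - 832000 - 346 \cdot 6400\right)}{-66 + 74392} - \frac{205906}{363059} = \frac{\frac{1}{396} \left(-1 + 512000 - 832000 - 2214400\right)}{74326} - \frac{205906}{363059} = \frac{1}{396} \left(-2534401\right) \frac{1}{74326} - \frac{205906}{363059} = \left(- \frac{2534401}{396}\right) \frac{1}{74326} - \frac{205906}{363059} = - \frac{2534401}{29433096} - \frac{205906}{363059} = - \frac{6980588157635}{10685950400664}$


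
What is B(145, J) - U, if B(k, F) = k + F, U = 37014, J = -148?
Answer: -37017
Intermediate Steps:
B(k, F) = F + k
B(145, J) - U = (-148 + 145) - 1*37014 = -3 - 37014 = -37017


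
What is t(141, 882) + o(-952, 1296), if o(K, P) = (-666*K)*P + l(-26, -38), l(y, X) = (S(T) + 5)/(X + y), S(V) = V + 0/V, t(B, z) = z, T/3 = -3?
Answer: 13147301665/16 ≈ 8.2171e+8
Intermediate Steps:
T = -9 (T = 3*(-3) = -9)
S(V) = V (S(V) = V + 0 = V)
l(y, X) = -4/(X + y) (l(y, X) = (-9 + 5)/(X + y) = -4/(X + y))
o(K, P) = 1/16 - 666*K*P (o(K, P) = (-666*K)*P - 4/(-38 - 26) = -666*K*P - 4/(-64) = -666*K*P - 4*(-1/64) = -666*K*P + 1/16 = 1/16 - 666*K*P)
t(141, 882) + o(-952, 1296) = 882 + (1/16 - 666*(-952)*1296) = 882 + (1/16 + 821705472) = 882 + 13147287553/16 = 13147301665/16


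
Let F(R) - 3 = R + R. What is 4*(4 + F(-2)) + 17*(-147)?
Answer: -2487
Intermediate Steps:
F(R) = 3 + 2*R (F(R) = 3 + (R + R) = 3 + 2*R)
4*(4 + F(-2)) + 17*(-147) = 4*(4 + (3 + 2*(-2))) + 17*(-147) = 4*(4 + (3 - 4)) - 2499 = 4*(4 - 1) - 2499 = 4*3 - 2499 = 12 - 2499 = -2487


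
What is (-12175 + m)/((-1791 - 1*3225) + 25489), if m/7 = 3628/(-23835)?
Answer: -41459503/69710565 ≈ -0.59474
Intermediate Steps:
m = -3628/3405 (m = 7*(3628/(-23835)) = 7*(3628*(-1/23835)) = 7*(-3628/23835) = -3628/3405 ≈ -1.0655)
(-12175 + m)/((-1791 - 1*3225) + 25489) = (-12175 - 3628/3405)/((-1791 - 1*3225) + 25489) = -41459503/(3405*((-1791 - 3225) + 25489)) = -41459503/(3405*(-5016 + 25489)) = -41459503/3405/20473 = -41459503/3405*1/20473 = -41459503/69710565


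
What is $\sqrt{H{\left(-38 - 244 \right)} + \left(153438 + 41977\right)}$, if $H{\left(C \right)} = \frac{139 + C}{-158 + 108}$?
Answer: $\frac{\sqrt{19541786}}{10} \approx 442.06$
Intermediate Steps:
$H{\left(C \right)} = - \frac{139}{50} - \frac{C}{50}$ ($H{\left(C \right)} = \frac{139 + C}{-50} = \left(139 + C\right) \left(- \frac{1}{50}\right) = - \frac{139}{50} - \frac{C}{50}$)
$\sqrt{H{\left(-38 - 244 \right)} + \left(153438 + 41977\right)} = \sqrt{\left(- \frac{139}{50} - \frac{-38 - 244}{50}\right) + \left(153438 + 41977\right)} = \sqrt{\left(- \frac{139}{50} - \frac{-38 - 244}{50}\right) + 195415} = \sqrt{\left(- \frac{139}{50} - - \frac{141}{25}\right) + 195415} = \sqrt{\left(- \frac{139}{50} + \frac{141}{25}\right) + 195415} = \sqrt{\frac{143}{50} + 195415} = \sqrt{\frac{9770893}{50}} = \frac{\sqrt{19541786}}{10}$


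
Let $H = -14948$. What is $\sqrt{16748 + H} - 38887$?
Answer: $-38887 + 30 \sqrt{2} \approx -38845.0$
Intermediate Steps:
$\sqrt{16748 + H} - 38887 = \sqrt{16748 - 14948} - 38887 = \sqrt{1800} - 38887 = 30 \sqrt{2} - 38887 = -38887 + 30 \sqrt{2}$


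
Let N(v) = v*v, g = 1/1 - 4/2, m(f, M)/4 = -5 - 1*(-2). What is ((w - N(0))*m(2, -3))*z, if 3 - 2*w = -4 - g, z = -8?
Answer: 288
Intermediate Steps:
m(f, M) = -12 (m(f, M) = 4*(-5 - 1*(-2)) = 4*(-5 + 2) = 4*(-3) = -12)
g = -1 (g = 1*1 - 4*½ = 1 - 2 = -1)
N(v) = v²
w = 3 (w = 3/2 - (-4 - 1*(-1))/2 = 3/2 - (-4 + 1)/2 = 3/2 - ½*(-3) = 3/2 + 3/2 = 3)
((w - N(0))*m(2, -3))*z = ((3 - 1*0²)*(-12))*(-8) = ((3 - 1*0)*(-12))*(-8) = ((3 + 0)*(-12))*(-8) = (3*(-12))*(-8) = -36*(-8) = 288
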